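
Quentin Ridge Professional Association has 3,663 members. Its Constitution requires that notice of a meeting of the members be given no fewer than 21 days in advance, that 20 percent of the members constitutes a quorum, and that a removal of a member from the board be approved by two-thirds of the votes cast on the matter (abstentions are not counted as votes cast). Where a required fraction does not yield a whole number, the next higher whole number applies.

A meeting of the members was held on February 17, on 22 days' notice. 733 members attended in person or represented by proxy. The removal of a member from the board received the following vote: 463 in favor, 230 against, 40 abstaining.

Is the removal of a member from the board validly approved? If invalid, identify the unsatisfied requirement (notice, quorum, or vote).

Valid — all requirements satisfied.

Notice: 22 days given; 21 required. Satisfied.
Quorum: 20% of 3,663 = 732.60, rounded up to 733; 733 present. Satisfied.
Vote: requires two-thirds of the votes cast (733 − 40 abstaining = 693); 2/3 of 693 = 462, so 462 needed; 463 in favor. Satisfied.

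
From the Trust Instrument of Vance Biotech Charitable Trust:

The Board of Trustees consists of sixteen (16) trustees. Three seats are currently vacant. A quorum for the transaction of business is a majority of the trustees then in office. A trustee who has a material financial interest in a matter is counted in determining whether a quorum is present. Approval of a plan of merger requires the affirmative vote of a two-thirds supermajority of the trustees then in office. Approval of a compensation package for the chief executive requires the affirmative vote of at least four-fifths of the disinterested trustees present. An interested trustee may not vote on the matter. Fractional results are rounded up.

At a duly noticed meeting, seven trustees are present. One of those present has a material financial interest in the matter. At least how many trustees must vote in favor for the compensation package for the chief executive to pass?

5

The compensation package for the chief executive requires four-fifths of the disinterested trustees present (7 − 1 = 6).
4/5 of 6 = 4.80, rounded up to 5.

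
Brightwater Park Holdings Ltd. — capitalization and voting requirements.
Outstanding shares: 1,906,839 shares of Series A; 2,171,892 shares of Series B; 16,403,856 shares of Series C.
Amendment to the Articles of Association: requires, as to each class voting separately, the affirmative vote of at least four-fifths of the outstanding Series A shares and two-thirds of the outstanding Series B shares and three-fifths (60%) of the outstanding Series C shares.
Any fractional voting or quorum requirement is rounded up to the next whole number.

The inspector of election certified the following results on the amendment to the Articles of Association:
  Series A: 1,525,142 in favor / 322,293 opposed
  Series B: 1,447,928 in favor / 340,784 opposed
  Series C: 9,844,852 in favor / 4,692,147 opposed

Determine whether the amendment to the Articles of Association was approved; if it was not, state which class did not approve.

Not approved — the Series A shares did not give the required vote.

Series A: 4/5 of 1906839 = 1525471.20, rounded up to 1525472; 1,525,472 required, 1,525,142 in favor — not approved.
Series B: 2/3 of 2171892 = 1447928; 1,447,928 required, 1,447,928 in favor — approved.
Series C: 3/5 of 16403856 = 9842313.60, rounded up to 9842314; 9,842,314 required, 9,844,852 in favor — approved.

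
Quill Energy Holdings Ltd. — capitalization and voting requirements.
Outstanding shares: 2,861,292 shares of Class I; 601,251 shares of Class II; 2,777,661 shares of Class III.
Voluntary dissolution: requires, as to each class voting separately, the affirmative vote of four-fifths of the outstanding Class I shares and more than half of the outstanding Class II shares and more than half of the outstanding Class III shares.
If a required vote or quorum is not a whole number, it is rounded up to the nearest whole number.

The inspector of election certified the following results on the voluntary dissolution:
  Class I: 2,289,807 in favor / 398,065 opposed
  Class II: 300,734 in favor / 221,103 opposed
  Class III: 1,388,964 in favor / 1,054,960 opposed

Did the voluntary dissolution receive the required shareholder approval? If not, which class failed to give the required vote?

Class I: 4/5 of 2861292 = 2289033.60, rounded up to 2289034; 2,289,034 required, 2,289,807 in favor — approved.
Class II: a majority of 601251 is 300626; 300,626 required, 300,734 in favor — approved.
Class III: a majority of 2777661 is 1388831; 1,388,831 required, 1,388,964 in favor — approved.

Approved — every class gave the required vote.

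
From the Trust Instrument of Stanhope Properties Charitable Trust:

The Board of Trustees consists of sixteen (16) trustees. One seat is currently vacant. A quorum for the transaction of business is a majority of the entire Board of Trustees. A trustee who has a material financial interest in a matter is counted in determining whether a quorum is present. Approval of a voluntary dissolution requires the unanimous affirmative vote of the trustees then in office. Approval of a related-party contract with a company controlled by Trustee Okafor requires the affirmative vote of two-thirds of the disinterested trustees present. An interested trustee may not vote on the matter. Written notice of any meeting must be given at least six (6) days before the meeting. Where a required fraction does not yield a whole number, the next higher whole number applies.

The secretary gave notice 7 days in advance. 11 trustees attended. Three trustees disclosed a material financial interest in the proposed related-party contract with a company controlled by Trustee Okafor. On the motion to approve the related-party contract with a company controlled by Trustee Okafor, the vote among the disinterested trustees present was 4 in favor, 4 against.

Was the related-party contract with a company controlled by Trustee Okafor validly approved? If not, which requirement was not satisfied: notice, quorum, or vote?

Invalid — vote requirement not satisfied.

Notice: 7 days given; 6 required (7 ≥ 6). Satisfied.
Quorum: 11 present (interested trustees count toward quorum); quorum is 9. Satisfied.
Vote: the related-party contract with a company controlled by Trustee Okafor requires two-thirds of the disinterested trustees present (11 − 3 = 8). 2/3 of 8 = 5.33, rounded up to 6, so 6 affirmative votes are needed; 4 voted in favor. Not satisfied.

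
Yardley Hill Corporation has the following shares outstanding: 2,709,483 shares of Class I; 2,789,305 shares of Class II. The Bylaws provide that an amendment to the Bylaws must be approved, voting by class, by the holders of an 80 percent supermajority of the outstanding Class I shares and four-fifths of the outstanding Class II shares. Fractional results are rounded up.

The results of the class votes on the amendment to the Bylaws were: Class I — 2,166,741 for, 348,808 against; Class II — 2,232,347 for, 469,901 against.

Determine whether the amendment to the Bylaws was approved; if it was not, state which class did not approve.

Not approved — the Class I shares did not give the required vote.

Class I: 4/5 of 2709483 = 2167586.40, rounded up to 2167587; 2,167,587 required, 2,166,741 in favor — not approved.
Class II: 4/5 of 2789305 = 2231444; 2,231,444 required, 2,232,347 in favor — approved.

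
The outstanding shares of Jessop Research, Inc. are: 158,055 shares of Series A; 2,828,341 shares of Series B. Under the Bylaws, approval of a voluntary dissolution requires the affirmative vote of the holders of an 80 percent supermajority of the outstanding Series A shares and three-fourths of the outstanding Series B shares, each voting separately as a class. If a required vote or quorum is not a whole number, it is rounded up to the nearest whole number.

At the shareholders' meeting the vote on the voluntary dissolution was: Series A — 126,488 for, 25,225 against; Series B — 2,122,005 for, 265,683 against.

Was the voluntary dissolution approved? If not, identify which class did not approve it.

Series A: 4/5 of 158055 = 126444; 126,444 required, 126,488 in favor — approved.
Series B: 3/4 of 2828341 = 2121255.75, rounded up to 2121256; 2,121,256 required, 2,122,005 in favor — approved.

Approved — every class gave the required vote.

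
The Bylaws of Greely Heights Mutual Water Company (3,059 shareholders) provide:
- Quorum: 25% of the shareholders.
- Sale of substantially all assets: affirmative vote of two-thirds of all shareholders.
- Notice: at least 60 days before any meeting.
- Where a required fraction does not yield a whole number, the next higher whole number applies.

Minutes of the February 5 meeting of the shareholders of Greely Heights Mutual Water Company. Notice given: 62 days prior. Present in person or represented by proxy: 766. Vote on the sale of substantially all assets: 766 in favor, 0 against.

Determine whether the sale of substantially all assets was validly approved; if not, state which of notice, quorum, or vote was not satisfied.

Invalid — vote requirement not satisfied.

Notice: 62 days given; 60 required. Satisfied.
Quorum: 25% of 3,059 = 764.75, rounded up to 765; 766 present. Satisfied.
Vote: requires two-thirds of all shareholders (3,059); 2/3 of 3059 = 2039.33, rounded up to 2040, so 2,040 needed; 766 in favor. Not satisfied.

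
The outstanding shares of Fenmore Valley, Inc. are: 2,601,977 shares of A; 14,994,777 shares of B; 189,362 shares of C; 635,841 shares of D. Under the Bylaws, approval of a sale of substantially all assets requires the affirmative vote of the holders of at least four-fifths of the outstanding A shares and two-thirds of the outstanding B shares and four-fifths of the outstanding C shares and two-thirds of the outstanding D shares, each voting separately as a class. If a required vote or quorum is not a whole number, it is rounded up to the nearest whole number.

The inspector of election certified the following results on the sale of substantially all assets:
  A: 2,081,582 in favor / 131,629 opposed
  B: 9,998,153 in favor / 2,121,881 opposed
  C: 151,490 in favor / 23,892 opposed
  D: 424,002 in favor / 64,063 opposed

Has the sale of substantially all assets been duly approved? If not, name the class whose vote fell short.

A: 4/5 of 2601977 = 2081581.60, rounded up to 2081582; 2,081,582 required, 2,081,582 in favor — approved.
B: 2/3 of 14994777 = 9996518; 9,996,518 required, 9,998,153 in favor — approved.
C: 4/5 of 189362 = 151489.60, rounded up to 151490; 151,490 required, 151,490 in favor — approved.
D: 2/3 of 635841 = 423894; 423,894 required, 424,002 in favor — approved.

Approved — every class gave the required vote.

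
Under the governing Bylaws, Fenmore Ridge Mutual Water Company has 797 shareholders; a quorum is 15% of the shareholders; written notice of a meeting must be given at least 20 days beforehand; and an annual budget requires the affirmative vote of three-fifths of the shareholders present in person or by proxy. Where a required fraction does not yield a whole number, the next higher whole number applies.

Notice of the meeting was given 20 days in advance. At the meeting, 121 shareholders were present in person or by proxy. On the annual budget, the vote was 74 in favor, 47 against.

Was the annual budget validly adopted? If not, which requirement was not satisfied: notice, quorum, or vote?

Valid — all requirements satisfied.

Notice: 20 days given; 20 required. Satisfied.
Quorum: 15% of 797 = 119.55, rounded up to 120; 121 present. Satisfied.
Vote: requires three-fifths of those present (121); 3/5 of 121 = 72.60, rounded up to 73, so 73 needed; 74 in favor. Satisfied.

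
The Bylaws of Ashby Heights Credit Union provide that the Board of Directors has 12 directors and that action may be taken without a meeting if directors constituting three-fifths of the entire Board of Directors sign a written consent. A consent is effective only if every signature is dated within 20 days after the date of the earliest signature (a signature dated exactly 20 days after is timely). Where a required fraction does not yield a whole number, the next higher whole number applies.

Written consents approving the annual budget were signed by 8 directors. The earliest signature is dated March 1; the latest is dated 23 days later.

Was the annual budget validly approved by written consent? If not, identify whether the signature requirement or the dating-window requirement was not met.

Not effective — dating-window requirement not satisfied.

Signatures required: three-fifths of 12 — 3/5 of 12 = 7.20, rounded up to 8, so 8 needed; 8 signed. Sufficient.
Dating window: the latest signature is 23 days after the earliest; the limit is 20 days. Outside the window.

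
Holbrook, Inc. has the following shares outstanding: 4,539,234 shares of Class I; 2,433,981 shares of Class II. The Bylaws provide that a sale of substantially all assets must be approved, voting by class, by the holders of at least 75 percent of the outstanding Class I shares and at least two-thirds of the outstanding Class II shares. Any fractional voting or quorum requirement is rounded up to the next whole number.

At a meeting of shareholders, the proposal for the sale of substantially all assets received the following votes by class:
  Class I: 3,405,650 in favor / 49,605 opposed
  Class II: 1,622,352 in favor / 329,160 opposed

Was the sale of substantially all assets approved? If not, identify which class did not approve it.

Not approved — the Class II shares did not give the required vote.

Class I: 3/4 of 4539234 = 3404425.50, rounded up to 3404426; 3,404,426 required, 3,405,650 in favor — approved.
Class II: 2/3 of 2433981 = 1622654; 1,622,654 required, 1,622,352 in favor — not approved.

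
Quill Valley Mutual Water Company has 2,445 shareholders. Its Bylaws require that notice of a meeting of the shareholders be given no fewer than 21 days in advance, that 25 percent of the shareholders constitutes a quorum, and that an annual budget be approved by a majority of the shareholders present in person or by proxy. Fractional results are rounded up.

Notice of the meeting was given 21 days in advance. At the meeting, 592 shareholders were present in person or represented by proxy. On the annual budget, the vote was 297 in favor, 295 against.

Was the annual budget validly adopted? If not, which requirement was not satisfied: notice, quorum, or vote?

Notice: 21 days given; 21 required. Satisfied.
Quorum: 25% of 2,445 = 611.25, rounded up to 612; 592 present. Not satisfied.
Vote: requires a majority of those present (592); a majority of 592 is 297, so 297 needed; 297 in favor. Satisfied.

Invalid — quorum requirement not satisfied.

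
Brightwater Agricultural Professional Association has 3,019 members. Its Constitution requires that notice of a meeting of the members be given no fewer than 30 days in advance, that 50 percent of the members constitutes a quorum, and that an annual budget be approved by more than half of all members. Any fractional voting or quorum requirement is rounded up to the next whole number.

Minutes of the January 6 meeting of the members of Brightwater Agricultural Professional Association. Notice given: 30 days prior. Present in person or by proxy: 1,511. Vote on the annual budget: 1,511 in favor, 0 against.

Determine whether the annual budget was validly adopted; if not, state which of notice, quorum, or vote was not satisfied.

Notice: 30 days given; 30 required. Satisfied.
Quorum: 50% of 3,019 = 1,509.50, rounded up to 1,510; 1,511 present. Satisfied.
Vote: requires a majority of all members (3,019); a majority of 3019 is 1510, so 1,510 needed; 1,511 in favor. Satisfied.

Valid — all requirements satisfied.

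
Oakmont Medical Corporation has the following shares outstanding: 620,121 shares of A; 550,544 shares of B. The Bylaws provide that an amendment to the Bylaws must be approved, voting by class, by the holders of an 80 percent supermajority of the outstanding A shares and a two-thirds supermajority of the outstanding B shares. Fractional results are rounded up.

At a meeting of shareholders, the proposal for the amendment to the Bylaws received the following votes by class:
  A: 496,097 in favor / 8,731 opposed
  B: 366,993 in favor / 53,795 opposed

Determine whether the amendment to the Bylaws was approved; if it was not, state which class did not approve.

Not approved — the B shares did not give the required vote.

A: 4/5 of 620121 = 496096.80, rounded up to 496097; 496,097 required, 496,097 in favor — approved.
B: 2/3 of 550544 = 367029.33, rounded up to 367030; 367,030 required, 366,993 in favor — not approved.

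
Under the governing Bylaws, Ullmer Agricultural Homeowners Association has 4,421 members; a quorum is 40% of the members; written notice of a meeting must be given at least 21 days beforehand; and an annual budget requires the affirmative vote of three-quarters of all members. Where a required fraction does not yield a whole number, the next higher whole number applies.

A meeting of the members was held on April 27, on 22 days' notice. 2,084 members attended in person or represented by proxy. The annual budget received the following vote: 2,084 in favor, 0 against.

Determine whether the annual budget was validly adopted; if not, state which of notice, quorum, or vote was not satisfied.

Notice: 22 days given; 21 required. Satisfied.
Quorum: 40% of 4,421 = 1,768.40, rounded up to 1,769; 2,084 present. Satisfied.
Vote: requires three-fourths of all members (4,421); 3/4 of 4421 = 3315.75, rounded up to 3316, so 3,316 needed; 2,084 in favor. Not satisfied.

Invalid — vote requirement not satisfied.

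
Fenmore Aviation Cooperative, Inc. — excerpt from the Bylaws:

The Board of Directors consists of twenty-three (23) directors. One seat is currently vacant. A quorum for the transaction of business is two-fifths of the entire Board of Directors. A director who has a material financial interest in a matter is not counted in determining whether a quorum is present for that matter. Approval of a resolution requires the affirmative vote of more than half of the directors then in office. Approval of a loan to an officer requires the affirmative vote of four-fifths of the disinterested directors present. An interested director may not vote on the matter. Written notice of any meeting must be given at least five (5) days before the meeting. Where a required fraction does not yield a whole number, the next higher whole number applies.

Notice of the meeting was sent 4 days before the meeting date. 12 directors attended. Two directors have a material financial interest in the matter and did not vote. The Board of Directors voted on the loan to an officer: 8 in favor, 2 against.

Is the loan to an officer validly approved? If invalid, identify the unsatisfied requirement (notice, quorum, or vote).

Notice: 4 days given; 5 required (4 < 5). Not satisfied.
Quorum: 12 present, but the 2 interested directors do not count, leaving 10. Quorum is 10. Satisfied.
Vote: the loan to an officer requires four-fifths of the disinterested directors present (12 − 2 = 10). 4/5 of 10 = 8, so 8 affirmative votes are needed; 8 voted in favor. Satisfied.

Invalid — notice requirement not satisfied.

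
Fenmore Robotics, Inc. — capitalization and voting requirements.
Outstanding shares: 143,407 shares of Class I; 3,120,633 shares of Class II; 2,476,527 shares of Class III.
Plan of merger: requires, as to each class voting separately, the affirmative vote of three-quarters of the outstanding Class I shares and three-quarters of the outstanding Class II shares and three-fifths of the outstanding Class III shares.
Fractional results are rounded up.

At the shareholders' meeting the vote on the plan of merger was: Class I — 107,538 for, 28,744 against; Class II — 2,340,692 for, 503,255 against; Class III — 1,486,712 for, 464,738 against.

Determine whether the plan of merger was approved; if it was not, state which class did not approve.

Not approved — the Class I shares did not give the required vote.

Class I: 3/4 of 143407 = 107555.25, rounded up to 107556; 107,556 required, 107,538 in favor — not approved.
Class II: 3/4 of 3120633 = 2340474.75, rounded up to 2340475; 2,340,475 required, 2,340,692 in favor — approved.
Class III: 3/5 of 2476527 = 1485916.20, rounded up to 1485917; 1,485,917 required, 1,486,712 in favor — approved.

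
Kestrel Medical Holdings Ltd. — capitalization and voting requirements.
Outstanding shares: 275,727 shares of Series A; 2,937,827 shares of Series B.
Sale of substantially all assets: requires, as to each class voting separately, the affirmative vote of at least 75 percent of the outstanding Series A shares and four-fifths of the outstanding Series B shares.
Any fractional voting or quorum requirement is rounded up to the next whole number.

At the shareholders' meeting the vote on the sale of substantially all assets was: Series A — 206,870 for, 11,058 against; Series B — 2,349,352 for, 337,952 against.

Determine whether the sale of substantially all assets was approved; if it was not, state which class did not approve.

Series A: 3/4 of 275727 = 206795.25, rounded up to 206796; 206,796 required, 206,870 in favor — approved.
Series B: 4/5 of 2937827 = 2350261.60, rounded up to 2350262; 2,350,262 required, 2,349,352 in favor — not approved.

Not approved — the Series B shares did not give the required vote.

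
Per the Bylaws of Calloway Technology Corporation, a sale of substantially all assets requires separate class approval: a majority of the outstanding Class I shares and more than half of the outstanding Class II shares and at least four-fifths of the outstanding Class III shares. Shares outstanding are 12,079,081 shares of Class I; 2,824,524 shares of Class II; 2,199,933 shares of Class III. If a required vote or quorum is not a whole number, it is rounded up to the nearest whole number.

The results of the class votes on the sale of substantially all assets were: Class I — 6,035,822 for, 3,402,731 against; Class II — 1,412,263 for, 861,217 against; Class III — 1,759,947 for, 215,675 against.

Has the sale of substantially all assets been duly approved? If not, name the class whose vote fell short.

Not approved — the Class I shares did not give the required vote.

Class I: a majority of 12079081 is 6039541; 6,039,541 required, 6,035,822 in favor — not approved.
Class II: a majority of 2824524 is 1412263; 1,412,263 required, 1,412,263 in favor — approved.
Class III: 4/5 of 2199933 = 1759946.40, rounded up to 1759947; 1,759,947 required, 1,759,947 in favor — approved.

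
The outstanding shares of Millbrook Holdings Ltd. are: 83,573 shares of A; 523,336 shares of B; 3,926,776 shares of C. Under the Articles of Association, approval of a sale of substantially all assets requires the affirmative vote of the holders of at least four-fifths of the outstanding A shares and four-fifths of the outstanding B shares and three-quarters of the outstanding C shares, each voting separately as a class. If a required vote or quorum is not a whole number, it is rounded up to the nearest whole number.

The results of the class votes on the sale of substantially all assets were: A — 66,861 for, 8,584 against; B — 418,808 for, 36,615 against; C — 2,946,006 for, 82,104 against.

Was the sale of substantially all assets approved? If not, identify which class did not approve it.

A: 4/5 of 83573 = 66858.40, rounded up to 66859; 66,859 required, 66,861 in favor — approved.
B: 4/5 of 523336 = 418668.80, rounded up to 418669; 418,669 required, 418,808 in favor — approved.
C: 3/4 of 3926776 = 2945082; 2,945,082 required, 2,946,006 in favor — approved.

Approved — every class gave the required vote.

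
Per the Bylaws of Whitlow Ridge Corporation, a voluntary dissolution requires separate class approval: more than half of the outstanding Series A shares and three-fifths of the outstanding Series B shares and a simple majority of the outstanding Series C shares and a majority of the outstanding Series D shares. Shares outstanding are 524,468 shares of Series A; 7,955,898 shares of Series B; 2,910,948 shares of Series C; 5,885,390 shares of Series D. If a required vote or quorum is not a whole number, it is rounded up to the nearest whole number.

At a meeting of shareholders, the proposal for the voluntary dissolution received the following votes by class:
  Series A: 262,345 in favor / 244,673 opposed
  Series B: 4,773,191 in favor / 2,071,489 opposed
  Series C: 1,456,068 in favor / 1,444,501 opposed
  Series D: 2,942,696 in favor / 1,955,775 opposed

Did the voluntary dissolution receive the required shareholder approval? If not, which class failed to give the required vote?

Not approved — the Series B shares did not give the required vote.

Series A: a majority of 524468 is 262235; 262,235 required, 262,345 in favor — approved.
Series B: 3/5 of 7955898 = 4773538.80, rounded up to 4773539; 4,773,539 required, 4,773,191 in favor — not approved.
Series C: a majority of 2910948 is 1455475; 1,455,475 required, 1,456,068 in favor — approved.
Series D: a majority of 5885390 is 2942696; 2,942,696 required, 2,942,696 in favor — approved.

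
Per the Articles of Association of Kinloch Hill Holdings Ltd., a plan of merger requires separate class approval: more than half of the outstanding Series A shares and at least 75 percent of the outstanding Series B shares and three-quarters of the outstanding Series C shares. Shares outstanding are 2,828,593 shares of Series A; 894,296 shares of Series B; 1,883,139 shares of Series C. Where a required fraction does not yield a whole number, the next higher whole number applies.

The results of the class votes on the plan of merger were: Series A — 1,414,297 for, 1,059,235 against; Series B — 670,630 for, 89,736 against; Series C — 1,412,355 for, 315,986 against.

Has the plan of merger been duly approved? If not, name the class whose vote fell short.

Not approved — the Series B shares did not give the required vote.

Series A: a majority of 2828593 is 1414297; 1,414,297 required, 1,414,297 in favor — approved.
Series B: 3/4 of 894296 = 670722; 670,722 required, 670,630 in favor — not approved.
Series C: 3/4 of 1883139 = 1412354.25, rounded up to 1412355; 1,412,355 required, 1,412,355 in favor — approved.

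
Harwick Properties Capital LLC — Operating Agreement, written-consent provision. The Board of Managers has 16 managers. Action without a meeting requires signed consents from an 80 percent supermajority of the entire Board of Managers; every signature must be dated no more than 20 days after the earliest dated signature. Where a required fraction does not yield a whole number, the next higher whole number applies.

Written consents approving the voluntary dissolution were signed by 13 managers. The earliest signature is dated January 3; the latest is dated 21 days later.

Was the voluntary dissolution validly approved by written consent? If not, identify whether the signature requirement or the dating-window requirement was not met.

Not effective — dating-window requirement not satisfied.

Signatures required: an 80 percent supermajority of 16 — 4/5 of 16 = 12.80, rounded up to 13, so 13 needed; 13 signed. Sufficient.
Dating window: the latest signature is 21 days after the earliest; the limit is 20 days. Outside the window.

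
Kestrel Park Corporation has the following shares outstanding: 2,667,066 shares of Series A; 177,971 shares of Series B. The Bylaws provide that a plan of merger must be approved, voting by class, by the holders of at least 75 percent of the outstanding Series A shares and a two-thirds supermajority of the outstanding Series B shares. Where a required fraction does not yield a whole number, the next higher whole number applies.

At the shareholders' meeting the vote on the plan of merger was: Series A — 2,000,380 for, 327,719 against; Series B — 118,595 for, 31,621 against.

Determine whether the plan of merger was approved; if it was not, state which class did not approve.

Series A: 3/4 of 2667066 = 2000299.50, rounded up to 2000300; 2,000,300 required, 2,000,380 in favor — approved.
Series B: 2/3 of 177971 = 118647.33, rounded up to 118648; 118,648 required, 118,595 in favor — not approved.

Not approved — the Series B shares did not give the required vote.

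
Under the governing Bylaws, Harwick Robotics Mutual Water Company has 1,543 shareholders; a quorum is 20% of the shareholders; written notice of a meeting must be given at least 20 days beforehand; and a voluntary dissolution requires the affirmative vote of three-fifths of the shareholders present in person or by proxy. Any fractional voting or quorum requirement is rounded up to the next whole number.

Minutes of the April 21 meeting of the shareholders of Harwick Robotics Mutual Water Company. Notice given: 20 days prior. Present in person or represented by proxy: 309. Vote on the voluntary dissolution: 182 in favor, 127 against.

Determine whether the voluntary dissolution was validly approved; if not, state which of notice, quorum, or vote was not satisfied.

Notice: 20 days given; 20 required. Satisfied.
Quorum: 20% of 1,543 = 308.60, rounded up to 309; 309 present. Satisfied.
Vote: requires three-fifths of those present (309); 3/5 of 309 = 185.40, rounded up to 186, so 186 needed; 182 in favor. Not satisfied.

Invalid — vote requirement not satisfied.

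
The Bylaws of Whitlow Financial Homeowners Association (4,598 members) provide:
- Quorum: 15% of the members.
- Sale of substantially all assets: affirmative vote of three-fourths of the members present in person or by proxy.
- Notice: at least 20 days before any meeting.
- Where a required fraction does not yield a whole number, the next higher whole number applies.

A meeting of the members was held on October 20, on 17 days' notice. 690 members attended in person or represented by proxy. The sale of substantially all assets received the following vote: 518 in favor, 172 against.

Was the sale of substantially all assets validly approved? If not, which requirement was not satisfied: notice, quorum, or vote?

Notice: 17 days given; 20 required. Not satisfied.
Quorum: 15% of 4,598 = 689.70, rounded up to 690; 690 present. Satisfied.
Vote: requires three-fourths of those present (690); 3/4 of 690 = 517.50, rounded up to 518, so 518 needed; 518 in favor. Satisfied.

Invalid — notice requirement not satisfied.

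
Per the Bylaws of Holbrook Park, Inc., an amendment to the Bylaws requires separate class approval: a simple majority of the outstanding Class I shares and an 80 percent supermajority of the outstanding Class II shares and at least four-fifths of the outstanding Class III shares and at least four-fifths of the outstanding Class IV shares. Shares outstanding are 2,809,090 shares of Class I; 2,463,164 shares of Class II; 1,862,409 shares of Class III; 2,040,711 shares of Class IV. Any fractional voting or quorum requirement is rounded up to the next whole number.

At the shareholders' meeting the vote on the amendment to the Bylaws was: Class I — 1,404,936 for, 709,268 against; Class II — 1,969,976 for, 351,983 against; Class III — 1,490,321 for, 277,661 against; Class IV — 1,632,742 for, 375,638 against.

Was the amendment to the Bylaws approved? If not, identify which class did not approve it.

Class I: a majority of 2809090 is 1404546; 1,404,546 required, 1,404,936 in favor — approved.
Class II: 4/5 of 2463164 = 1970531.20, rounded up to 1970532; 1,970,532 required, 1,969,976 in favor — not approved.
Class III: 4/5 of 1862409 = 1489927.20, rounded up to 1489928; 1,489,928 required, 1,490,321 in favor — approved.
Class IV: 4/5 of 2040711 = 1632568.80, rounded up to 1632569; 1,632,569 required, 1,632,742 in favor — approved.

Not approved — the Class II shares did not give the required vote.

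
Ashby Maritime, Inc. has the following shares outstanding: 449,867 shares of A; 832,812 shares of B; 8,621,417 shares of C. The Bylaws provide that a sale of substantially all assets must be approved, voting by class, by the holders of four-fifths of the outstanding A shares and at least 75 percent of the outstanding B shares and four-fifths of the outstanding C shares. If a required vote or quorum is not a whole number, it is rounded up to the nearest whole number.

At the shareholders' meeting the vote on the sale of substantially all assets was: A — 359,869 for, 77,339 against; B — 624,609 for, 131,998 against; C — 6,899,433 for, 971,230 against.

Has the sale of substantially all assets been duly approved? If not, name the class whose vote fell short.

Not approved — the A shares did not give the required vote.

A: 4/5 of 449867 = 359893.60, rounded up to 359894; 359,894 required, 359,869 in favor — not approved.
B: 3/4 of 832812 = 624609; 624,609 required, 624,609 in favor — approved.
C: 4/5 of 8621417 = 6897133.60, rounded up to 6897134; 6,897,134 required, 6,899,433 in favor — approved.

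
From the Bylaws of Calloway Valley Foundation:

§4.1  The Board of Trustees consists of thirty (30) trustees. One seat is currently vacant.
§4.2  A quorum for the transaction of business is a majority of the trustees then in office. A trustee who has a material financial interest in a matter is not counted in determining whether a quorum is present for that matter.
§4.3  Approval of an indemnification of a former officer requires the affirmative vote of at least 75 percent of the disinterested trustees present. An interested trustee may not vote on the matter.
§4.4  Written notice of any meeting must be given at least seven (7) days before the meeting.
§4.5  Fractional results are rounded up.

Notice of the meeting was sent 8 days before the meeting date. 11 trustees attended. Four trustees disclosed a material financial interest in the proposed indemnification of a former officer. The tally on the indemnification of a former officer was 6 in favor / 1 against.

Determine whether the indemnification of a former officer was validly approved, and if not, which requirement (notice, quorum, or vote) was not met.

Invalid — quorum requirement not satisfied.

Notice: 8 days given; 7 required (8 ≥ 7). Satisfied.
Quorum: 11 present, but the 4 interested trustees do not count, leaving 7. Quorum is 15. Not satisfied.
Vote: the indemnification of a former officer requires three-fourths of the disinterested trustees present (11 − 4 = 7). 3/4 of 7 = 5.25, rounded up to 6, so 6 affirmative votes are needed; 6 voted in favor. Satisfied. (Moot — without a quorum no business can be validly transacted.)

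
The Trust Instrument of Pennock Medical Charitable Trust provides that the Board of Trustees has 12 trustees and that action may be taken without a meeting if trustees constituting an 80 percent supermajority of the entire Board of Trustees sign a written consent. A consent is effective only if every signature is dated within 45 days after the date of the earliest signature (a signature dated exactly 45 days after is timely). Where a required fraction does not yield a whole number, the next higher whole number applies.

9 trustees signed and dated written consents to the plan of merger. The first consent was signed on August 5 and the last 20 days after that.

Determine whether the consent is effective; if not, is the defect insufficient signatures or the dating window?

Not effective — insufficient signatures.

Signatures required: an 80 percent supermajority of 12 — 4/5 of 12 = 9.60, rounded up to 10, so 10 needed; 9 signed. Insufficient.
Dating window: the latest signature is 20 days after the earliest; the limit is 45 days. Within the window.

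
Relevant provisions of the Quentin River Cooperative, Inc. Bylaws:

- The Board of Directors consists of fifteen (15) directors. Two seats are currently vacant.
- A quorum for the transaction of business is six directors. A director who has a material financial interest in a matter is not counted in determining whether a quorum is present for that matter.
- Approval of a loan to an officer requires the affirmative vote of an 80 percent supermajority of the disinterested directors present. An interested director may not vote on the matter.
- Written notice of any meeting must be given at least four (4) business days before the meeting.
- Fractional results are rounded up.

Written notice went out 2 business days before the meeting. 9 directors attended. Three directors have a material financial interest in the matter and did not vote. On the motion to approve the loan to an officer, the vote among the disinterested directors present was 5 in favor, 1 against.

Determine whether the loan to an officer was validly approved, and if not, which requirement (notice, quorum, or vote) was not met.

Notice: 2 business days given; 4 required (2 < 4). Not satisfied.
Quorum: 9 present, but the 3 interested directors do not count, leaving 6. Quorum is 6. Satisfied.
Vote: the loan to an officer requires four-fifths of the disinterested directors present (9 − 3 = 6). 4/5 of 6 = 4.80, rounded up to 5, so 5 affirmative votes are needed; 5 voted in favor. Satisfied.

Invalid — notice requirement not satisfied.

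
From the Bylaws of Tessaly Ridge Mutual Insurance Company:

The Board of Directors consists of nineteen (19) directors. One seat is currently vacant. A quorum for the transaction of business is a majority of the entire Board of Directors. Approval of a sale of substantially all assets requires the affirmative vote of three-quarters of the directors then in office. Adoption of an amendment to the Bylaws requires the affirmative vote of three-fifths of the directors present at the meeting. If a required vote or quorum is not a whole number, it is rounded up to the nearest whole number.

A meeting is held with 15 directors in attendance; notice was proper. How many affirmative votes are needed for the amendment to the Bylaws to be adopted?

9

The amendment to the Bylaws requires three-fifths of the directors present (15).
3/5 of 15 = 9.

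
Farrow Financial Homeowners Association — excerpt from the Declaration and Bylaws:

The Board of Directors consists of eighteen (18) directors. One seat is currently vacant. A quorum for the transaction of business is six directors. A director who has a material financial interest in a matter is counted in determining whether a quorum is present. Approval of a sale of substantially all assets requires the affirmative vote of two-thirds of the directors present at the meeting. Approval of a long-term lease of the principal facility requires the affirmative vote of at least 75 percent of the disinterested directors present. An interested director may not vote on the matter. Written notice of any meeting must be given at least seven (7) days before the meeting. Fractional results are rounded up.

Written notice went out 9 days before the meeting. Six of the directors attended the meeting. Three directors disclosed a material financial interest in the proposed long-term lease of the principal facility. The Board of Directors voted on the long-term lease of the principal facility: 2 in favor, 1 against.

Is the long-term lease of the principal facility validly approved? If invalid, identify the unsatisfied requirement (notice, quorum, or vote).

Invalid — vote requirement not satisfied.

Notice: 9 days given; 7 required (9 ≥ 7). Satisfied.
Quorum: 6 present (interested directors count toward quorum); quorum is 6. Satisfied.
Vote: the long-term lease of the principal facility requires three-fourths of the disinterested directors present (6 − 3 = 3). 3/4 of 3 = 2.25, rounded up to 3, so 3 affirmative votes are needed; 2 voted in favor. Not satisfied.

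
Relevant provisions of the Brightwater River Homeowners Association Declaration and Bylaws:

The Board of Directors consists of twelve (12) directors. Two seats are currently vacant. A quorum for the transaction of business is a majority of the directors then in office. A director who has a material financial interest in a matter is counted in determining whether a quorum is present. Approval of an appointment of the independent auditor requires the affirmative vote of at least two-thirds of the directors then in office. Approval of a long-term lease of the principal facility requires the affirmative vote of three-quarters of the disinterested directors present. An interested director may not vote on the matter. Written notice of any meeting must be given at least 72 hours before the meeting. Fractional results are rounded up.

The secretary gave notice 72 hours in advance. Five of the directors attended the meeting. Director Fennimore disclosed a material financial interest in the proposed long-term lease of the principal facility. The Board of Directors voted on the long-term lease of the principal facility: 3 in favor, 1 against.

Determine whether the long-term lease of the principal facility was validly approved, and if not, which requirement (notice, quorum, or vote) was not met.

Notice: 72 hours given; 72 required (72 ≥ 72). Satisfied.
Quorum: 5 present (interested directors count toward quorum); quorum is 6. Not satisfied.
Vote: the long-term lease of the principal facility requires three-fourths of the disinterested directors present (5 − 1 = 4). 3/4 of 4 = 3, so 3 affirmative votes are needed; 3 voted in favor. Satisfied. (Moot — without a quorum no business can be validly transacted.)

Invalid — quorum requirement not satisfied.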